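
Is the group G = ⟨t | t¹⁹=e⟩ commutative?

G has a single generator, so G is cyclic and hence abelian.

Answer: Yes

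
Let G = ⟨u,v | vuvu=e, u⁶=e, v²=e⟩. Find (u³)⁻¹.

The order of (u³) is 2 (smallest k with (u³)ᵏ = e), so (u³)⁻¹ = (u³)¹ = u³.
Check: (u³) · (u³) → (u³) · u³ = e, giving e as required.

Answer: u³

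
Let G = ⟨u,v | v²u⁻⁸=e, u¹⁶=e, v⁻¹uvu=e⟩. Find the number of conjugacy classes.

The conjugacy classes (representative and size) are:
  [e] (size 1), [u] (size 2), [u¹⁴] (size 2), [u³] (size 2), [u¹²] (size 2), [u⁵] (size 2), [u¹⁰] (size 2), [u⁷] (size 2), [u⁸] (size 1), [u⁶v] (size 8), [u³v⁻¹] (size 8).
Class equation: 1 + 2 + 2 + 2 + 2 + 2 + 2 + 2 + 1 + 8 + 8 = 32 = |G|. So G has 11 conjugacy classes.

Answer: 11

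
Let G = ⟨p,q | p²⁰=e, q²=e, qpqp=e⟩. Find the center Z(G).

An element z ∈ Z(G) iff z commutes with every generator.
For example p¹⁰ is central: (p¹⁰)·p = p¹¹ = p·(p¹⁰); (p¹⁰)·q = p¹⁰q = q·(p¹⁰).
Whereas p ∉ Z(G) since p·q = pq ≠ p¹⁹q = q·p.
Checking each of the 40 elements this way gives Z(G) = {e, p¹⁰}, of order 2.

Answer: {e, p¹⁰}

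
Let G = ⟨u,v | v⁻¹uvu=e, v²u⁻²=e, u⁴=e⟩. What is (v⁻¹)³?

Compute successive powers of (v⁻¹), reducing at each step:
  (v⁻¹)²: (v⁻¹) · v⁻¹ = u²
  (v⁻¹)³: (u²) · v⁻¹ = v

Answer: v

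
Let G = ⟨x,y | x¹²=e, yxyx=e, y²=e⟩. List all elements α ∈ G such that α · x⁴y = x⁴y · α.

⟨x⁴y⟩ ⊆ C_G(x⁴y) since powers of x⁴y commute with x⁴y; so |C_G(x⁴y)| ≥ |⟨x⁴y⟩| = 2.
By orbit–stabilizer, |C_G(x⁴y)| = |G| / |conj. class of x⁴y| = 24 / 6 = 4.
The 4 elements commuting with x⁴y are {e, x⁶, x⁴y, x¹⁰y}.

Answer: {e, x⁶, x⁴y, x¹⁰y}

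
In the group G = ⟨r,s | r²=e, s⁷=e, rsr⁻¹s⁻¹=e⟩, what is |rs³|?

Compute successive powers until reaching e:
  (rs³)¹ = rs³, (rs³)² = s⁶, (rs³)³ = rs², (rs³)⁴ = s⁵, (rs³)⁵ = rs, (rs³)⁶ = s⁴, (rs³)⁷ = r, (rs³)⁸ = s³, (rs³)⁹ = rs⁶, (rs³)¹⁰ = s², (rs³)¹¹ = rs⁵, (rs³)¹² = s, (rs³)¹³ = rs⁴, (rs³)¹⁴ = e.
The smallest positive k with (rs³)ᵏ = e is 14.

Answer: 14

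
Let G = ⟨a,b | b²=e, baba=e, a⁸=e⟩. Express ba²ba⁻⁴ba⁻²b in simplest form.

Multiply left to right, reducing at each step:
  b · a² = a⁶b
  (a⁶b) · b = a⁶
  (a⁶) · a⁻⁴ = a²
  (a²) · b = a²b
  (a²b) · a⁻² = a⁴b
  (a⁴b) · b = a⁴

Answer: a⁴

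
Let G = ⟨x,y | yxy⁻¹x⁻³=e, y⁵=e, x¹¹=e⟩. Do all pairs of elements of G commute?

x·y = xy but y·x = x³y, so x·y ≠ y·x and G is not abelian.

Answer: No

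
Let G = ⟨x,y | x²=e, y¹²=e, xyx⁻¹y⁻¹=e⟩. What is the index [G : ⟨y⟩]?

First find ord(y) by computing successive powers:
  y¹ = y, y² = y², y³ = y³, y⁴ = y⁴, y⁵ = y⁵, y⁶ = y⁶, y⁷ = y⁷, y⁸ = y⁸, y⁹ = y⁹, y¹⁰ = y¹⁰, y¹¹ = y¹¹, y¹² = e.
So |⟨y⟩| = ord(y) = 12. With |G| = 24, by Lagrange [G : ⟨y⟩] = 24/12 = 2.

Answer: 2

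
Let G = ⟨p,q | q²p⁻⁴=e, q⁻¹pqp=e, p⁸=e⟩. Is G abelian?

p·q = pq but q·p = p³q⁻¹, so p·q ≠ q·p and G is not abelian.

Answer: No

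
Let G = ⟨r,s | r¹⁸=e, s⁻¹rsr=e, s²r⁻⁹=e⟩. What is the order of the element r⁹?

Compute successive powers until reaching e:
  (r⁹)¹ = r⁹, (r⁹)² = e.
The smallest positive k with (r⁹)ᵏ = e is 2.

Answer: 2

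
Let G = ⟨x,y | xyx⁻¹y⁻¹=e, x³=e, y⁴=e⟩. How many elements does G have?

Enumerate words in the generators, reducing via the relations: the distinct elements are
  {e, x, y, xy, x², y², y³, xy², xy³, x²y, x²y², x²y³}.
No further products give new elements, so |G| = 12.

Answer: 12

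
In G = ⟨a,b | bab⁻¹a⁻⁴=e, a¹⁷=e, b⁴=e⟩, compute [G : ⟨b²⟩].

First find ord(b²) by computing successive powers:
  (b²)¹ = b², (b²)² = e.
So |⟨b²⟩| = ord(b²) = 2. With |G| = 68, by Lagrange [G : ⟨b²⟩] = 68/2 = 34.

Answer: 34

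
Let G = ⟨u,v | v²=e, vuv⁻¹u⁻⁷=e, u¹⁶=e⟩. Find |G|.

Enumerate words in the generators, reducing via the relations: the distinct elements are
  {e, u, v, uv, u², u³, u⁴, u⁵, u⁶, u⁷, u⁸, u⁹, u²v, u³v, u¹², u¹³, u¹¹, u¹⁰, u¹⁴, u¹⁵, u⁴v, u⁵v, u⁶v, u⁷v, u⁸v, u⁹v, u¹²v, u¹³v, u¹¹v, u¹⁰v, u¹⁴v, u¹⁵v}.
No further products give new elements, so |G| = 32.

Answer: 32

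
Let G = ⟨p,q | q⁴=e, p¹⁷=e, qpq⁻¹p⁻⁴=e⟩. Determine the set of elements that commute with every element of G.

An element z ∈ Z(G) iff z commutes with every generator.
For example e is central: e·p = p = p·e; e·q = q = q·e.
Whereas p ∉ Z(G) since p·q = pq ≠ p⁴q = q·p.
Checking each of the 68 elements this way gives Z(G) = {e}, of order 1.

Answer: {e}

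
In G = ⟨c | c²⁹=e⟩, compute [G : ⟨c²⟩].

First find ord(c²) by computing successive powers:
  (c²)¹ = c², (c²)² = c⁴, (c²)³ = c⁶, (c²)⁴ = c⁸, (c²)⁵ = c¹⁰, (c²)⁶ = c¹², (c²)⁷ = c¹⁴, (c²)⁸ = c¹⁶, (c²)⁹ = c¹⁸, (c²)¹⁰ = c²⁰, (c²)¹¹ = c²², (c²)¹² = c²⁴, (c²)¹³ = c²⁶, (c²)¹⁴ = c²⁸, (c²)¹⁵ = c, (c²)¹⁶ = c³, (c²)¹⁷ = c⁵, (c²)¹⁸ = c⁷, (c²)¹⁹ = c⁹, (c²)²⁰ = c¹¹, (c²)²¹ = c¹³, (c²)²² = c¹⁵, (c²)²³ = c¹⁷, (c²)²⁴ = c¹⁹, (c²)²⁵ = c²¹, (c²)²⁶ = c²³, (c²)²⁷ = c²⁵, (c²)²⁸ = c²⁷, (c²)²⁹ = e.
So |⟨c²⟩| = ord(c²) = 29. With |G| = 29, by Lagrange [G : ⟨c²⟩] = 29/29 = 1.

Answer: 1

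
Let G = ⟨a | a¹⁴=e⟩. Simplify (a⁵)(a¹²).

Compute (a⁵) · (a¹²) by multiplying left to right and reducing via the relations at each step:
  (a⁵) · a¹² = a³

Answer: a³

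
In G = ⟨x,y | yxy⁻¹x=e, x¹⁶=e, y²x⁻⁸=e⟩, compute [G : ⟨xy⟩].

First find ord(xy) by computing successive powers:
  (xy)¹ = xy, (xy)² = x⁸, (xy)³ = xy⁻¹, (xy)⁴ = e.
So |⟨xy⟩| = ord(xy) = 4. With |G| = 32, by Lagrange [G : ⟨xy⟩] = 32/4 = 8.

Answer: 8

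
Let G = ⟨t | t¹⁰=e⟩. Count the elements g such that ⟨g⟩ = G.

G is cyclic of order 10. An element generates G iff its order is 10, and a cyclic group of order 10 has exactly φ(10) = 4 such elements.

Answer: 4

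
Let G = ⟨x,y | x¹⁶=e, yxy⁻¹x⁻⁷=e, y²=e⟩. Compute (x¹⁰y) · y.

Compute (x¹⁰y) · y by multiplying left to right and reducing via the relations at each step:
  (x¹⁰y) · y = x¹⁰

Answer: x¹⁰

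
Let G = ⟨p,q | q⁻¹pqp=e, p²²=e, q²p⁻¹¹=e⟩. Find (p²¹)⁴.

Compute successive powers of (p²¹), reducing at each step:
  (p²¹)²: (p²¹) · p²¹ = p²⁰
  (p²¹)³: (p²⁰) · p²¹ = p¹⁹
  (p²¹)⁴: (p¹⁹) · p²¹ = p¹⁸

Answer: p¹⁸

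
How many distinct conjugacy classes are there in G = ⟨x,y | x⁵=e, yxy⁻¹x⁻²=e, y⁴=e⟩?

The conjugacy classes (representative and size) are:
  [e] (size 1), [x⁴] (size 4), [x²y] (size 5), [y²] (size 5), [x³y³] (size 5).
Class equation: 1 + 4 + 5 + 5 + 5 = 20 = |G|. So G has 5 conjugacy classes.

Answer: 5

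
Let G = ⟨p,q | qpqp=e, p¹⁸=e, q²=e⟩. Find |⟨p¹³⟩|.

|⟨p¹³⟩| equals the order of p¹³. Compute successive powers until reaching e:
  (p¹³)¹ = p¹³, (p¹³)² = p⁸, (p¹³)³ = p³, (p¹³)⁴ = p¹⁶, (p¹³)⁵ = p¹¹, (p¹³)⁶ = p⁶, (p¹³)⁷ = p, (p¹³)⁸ = p¹⁴, (p¹³)⁹ = p⁹, (p¹³)¹⁰ = p⁴, (p¹³)¹¹ = p¹⁷, (p¹³)¹² = p¹², (p¹³)¹³ = p⁷, (p¹³)¹⁴ = p², (p¹³)¹⁵ = p¹⁵, (p¹³)¹⁶ = p¹⁰, (p¹³)¹⁷ = p⁵, (p¹³)¹⁸ = e.
The smallest positive k with (p¹³)ᵏ = e is 18, so |⟨p¹³⟩| = 18.

Answer: 18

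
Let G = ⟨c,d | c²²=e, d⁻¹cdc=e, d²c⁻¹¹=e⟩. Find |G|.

Enumerate words in the generators, reducing via the relations: the distinct elements are
  {c, d, e, cd, c², c³, c⁴, c⁵, c⁶, c⁷, c⁸, c⁹, c²d, c²¹, c²⁰, c³d, c¹², c¹³, c¹¹, c¹⁰, c¹⁴, c¹⁵, c¹⁶, c¹⁷, c¹⁸, c¹⁹, c⁴d, c⁵d, c⁶d, c⁷d, c⁸d, c⁹d, d⁻¹, cd⁻¹, c¹⁰d, c²d⁻¹, c³d⁻¹, c⁴d⁻¹, c⁵d⁻¹, c⁶d⁻¹, c⁷d⁻¹, c⁸d⁻¹, c⁹d⁻¹, c¹⁰d⁻¹}.
No further products give new elements, so |G| = 44.

Answer: 44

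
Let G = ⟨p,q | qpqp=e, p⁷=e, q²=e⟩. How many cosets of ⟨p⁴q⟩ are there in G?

First find ord(p⁴q) by computing successive powers:
  (p⁴q)¹ = p⁴q, (p⁴q)² = e.
So |⟨p⁴q⟩| = ord(p⁴q) = 2. With |G| = 14, by Lagrange [G : ⟨p⁴q⟩] = 14/2 = 7.

Answer: 7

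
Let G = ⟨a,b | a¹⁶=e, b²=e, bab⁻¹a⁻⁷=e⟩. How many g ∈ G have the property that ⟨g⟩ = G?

⟨g⟩ = G would require ord(g) = |G| = 32, but the maximum element order in G is 16 < 32. So G is not cyclic and no single element generates it: the count is 0.

Answer: 0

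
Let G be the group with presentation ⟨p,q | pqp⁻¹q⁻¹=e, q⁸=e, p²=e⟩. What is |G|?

Enumerate words in the generators, reducing via the relations: the distinct elements are
  {e, p, q, pq, q², q³, q⁴, q⁵, q⁶, q⁷, pq², pq³, pq⁴, pq⁵, pq⁶, pq⁷}.
No further products give new elements, so |G| = 16.

Answer: 16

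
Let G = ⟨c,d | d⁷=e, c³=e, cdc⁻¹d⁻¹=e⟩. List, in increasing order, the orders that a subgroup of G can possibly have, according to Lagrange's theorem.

|G| = 21 = 3 · 7. By Lagrange's theorem the order of any subgroup divides 21; the divisors of 21 are 1, 3, 7, 21.

Answer: 1, 3, 7, 21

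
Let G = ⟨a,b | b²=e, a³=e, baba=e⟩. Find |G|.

Enumerate words in the generators, reducing via the relations: the distinct elements are
  {a, b, e, ab, a², a²b}.
No further products give new elements, so |G| = 6.

Answer: 6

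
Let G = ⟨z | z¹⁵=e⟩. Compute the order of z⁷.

Compute successive powers until reaching e:
  (z⁷)¹ = z⁷, (z⁷)² = z¹⁴, (z⁷)³ = z⁶, (z⁷)⁴ = z¹³, (z⁷)⁵ = z⁵, (z⁷)⁶ = z¹², (z⁷)⁷ = z⁴, (z⁷)⁸ = z¹¹, (z⁷)⁹ = z³, (z⁷)¹⁰ = z¹⁰, (z⁷)¹¹ = z², (z⁷)¹² = z⁹, (z⁷)¹³ = z, (z⁷)¹⁴ = z⁸, (z⁷)¹⁵ = e.
The smallest positive k with (z⁷)ᵏ = e is 15.

Answer: 15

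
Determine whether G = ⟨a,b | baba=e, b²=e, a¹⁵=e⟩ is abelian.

a·b = ab but b·a = a¹⁴b, so a·b ≠ b·a and G is not abelian.

Answer: No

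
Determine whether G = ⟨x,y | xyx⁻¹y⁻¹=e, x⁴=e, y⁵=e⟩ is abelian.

Each pair of generators commutes: x·y = xy = y·x. Since the generators pairwise commute, every element of G commutes with every other, so G is abelian.

Answer: Yes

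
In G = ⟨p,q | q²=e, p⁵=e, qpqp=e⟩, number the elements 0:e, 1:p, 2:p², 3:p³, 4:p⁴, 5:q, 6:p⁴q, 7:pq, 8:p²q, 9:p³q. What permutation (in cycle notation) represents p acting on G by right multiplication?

(0 1 2 3 4)(5 6 9 8 7)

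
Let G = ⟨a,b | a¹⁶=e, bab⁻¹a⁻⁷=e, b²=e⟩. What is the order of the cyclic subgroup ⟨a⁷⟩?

|⟨a⁷⟩| equals the order of a⁷. Compute successive powers until reaching e:
  (a⁷)¹ = a⁷, (a⁷)² = a¹⁴, (a⁷)³ = a⁵, (a⁷)⁴ = a¹², (a⁷)⁵ = a³, (a⁷)⁶ = a¹⁰, (a⁷)⁷ = a, (a⁷)⁸ = a⁸, (a⁷)⁹ = a¹⁵, (a⁷)¹⁰ = a⁶, (a⁷)¹¹ = a¹³, (a⁷)¹² = a⁴, (a⁷)¹³ = a¹¹, (a⁷)¹⁴ = a², (a⁷)¹⁵ = a⁹, (a⁷)¹⁶ = e.
The smallest positive k with (a⁷)ᵏ = e is 16, so |⟨a⁷⟩| = 16.

Answer: 16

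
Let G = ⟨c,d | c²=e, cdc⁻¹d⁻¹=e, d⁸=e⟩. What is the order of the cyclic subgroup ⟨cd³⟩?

|⟨cd³⟩| equals the order of cd³. Compute successive powers until reaching e:
  (cd³)¹ = cd³, (cd³)² = d⁶, (cd³)³ = cd, (cd³)⁴ = d⁴, (cd³)⁵ = cd⁷, (cd³)⁶ = d², (cd³)⁷ = cd⁵, (cd³)⁸ = e.
The smallest positive k with (cd³)ᵏ = e is 8, so |⟨cd³⟩| = 8.

Answer: 8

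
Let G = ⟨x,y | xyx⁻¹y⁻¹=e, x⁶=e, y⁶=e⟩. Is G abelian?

Each pair of generators commutes: x·y = xy = y·x. Since the generators pairwise commute, every element of G commutes with every other, so G is abelian.

Answer: Yes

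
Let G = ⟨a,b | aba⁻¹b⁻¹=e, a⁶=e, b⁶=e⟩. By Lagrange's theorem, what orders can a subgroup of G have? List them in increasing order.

|G| = 36 = 2² · 3². By Lagrange's theorem the order of any subgroup divides 36; the divisors of 36 are 1, 2, 3, 4, 6, 9, 12, 18, 36.

Answer: 1, 2, 3, 4, 6, 9, 12, 18, 36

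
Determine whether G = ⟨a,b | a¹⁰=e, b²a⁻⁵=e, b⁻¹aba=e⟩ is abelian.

a·b = ab but b·a = a⁴b⁻¹, so a·b ≠ b·a and G is not abelian.

Answer: No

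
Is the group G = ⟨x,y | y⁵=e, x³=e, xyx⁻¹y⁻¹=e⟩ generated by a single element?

|G| = 15. The element xy has order 15 (its powers give 15 distinct elements), so ⟨xy⟩ = G and G is cyclic.

Answer: Yes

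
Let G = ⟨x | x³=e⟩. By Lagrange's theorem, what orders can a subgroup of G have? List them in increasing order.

|G| = 3 = 3. By Lagrange's theorem the order of any subgroup divides 3; the divisors of 3 are 1, 3.

Answer: 1, 3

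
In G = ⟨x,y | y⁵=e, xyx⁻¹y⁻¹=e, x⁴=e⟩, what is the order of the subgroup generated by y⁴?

|⟨y⁴⟩| equals the order of y⁴. Compute successive powers until reaching e:
  (y⁴)¹ = y⁴, (y⁴)² = y³, (y⁴)³ = y², (y⁴)⁴ = y, (y⁴)⁵ = e.
The smallest positive k with (y⁴)ᵏ = e is 5, so |⟨y⁴⟩| = 5.

Answer: 5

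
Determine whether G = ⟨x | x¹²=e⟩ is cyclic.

|G| = 12. The element x has order 12 (its powers give 12 distinct elements), so ⟨x⟩ = G and G is cyclic.

Answer: Yes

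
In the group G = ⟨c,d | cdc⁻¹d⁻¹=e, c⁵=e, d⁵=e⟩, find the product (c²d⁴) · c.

Compute (c²d⁴) · c by multiplying left to right and reducing via the relations at each step:
  (c²d⁴) · c = c³d⁴

Answer: c³d⁴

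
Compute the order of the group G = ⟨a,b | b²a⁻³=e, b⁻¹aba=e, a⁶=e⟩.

Enumerate words in the generators, reducing via the relations: the distinct elements are
  {a, b, e, ab, a², a³, a⁴, a⁵, a²b, b⁻¹, ab⁻¹, a²b⁻¹}.
No further products give new elements, so |G| = 12.

Answer: 12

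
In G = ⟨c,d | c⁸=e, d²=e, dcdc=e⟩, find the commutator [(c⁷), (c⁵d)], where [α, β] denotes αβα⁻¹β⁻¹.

[(c⁷), (c⁵d)] = (c⁷)·(c⁵d)·(c⁷)⁻¹·(c⁵d)⁻¹.
  (c⁷) · (c⁵d) = c⁴d
  (c⁴d) · c = c³d
  (c³d) · (c⁵d) = c⁶

Answer: c⁶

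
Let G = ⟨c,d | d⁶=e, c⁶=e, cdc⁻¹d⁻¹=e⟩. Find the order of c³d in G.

Compute successive powers until reaching e:
  (c³d)¹ = c³d, (c³d)² = d², (c³d)³ = c³d³, (c³d)⁴ = d⁴, (c³d)⁵ = c³d⁵, (c³d)⁶ = e.
The smallest positive k with (c³d)ᵏ = e is 6.

Answer: 6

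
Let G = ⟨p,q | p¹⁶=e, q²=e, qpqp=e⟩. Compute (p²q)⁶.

Compute successive powers of (p²q), reducing at each step:
  (p²q)²: (p²q) · p² = q;   q · q = e
  (p²q)³: e · p² = p²;   (p²) · q = p²q
  (p²q)⁴: (p²q) · p² = q;   q · q = e
  (p²q)⁵: e · p² = p²;   (p²) · q = p²q
  (p²q)⁶: (p²q) · p² = q;   q · q = e

Answer: e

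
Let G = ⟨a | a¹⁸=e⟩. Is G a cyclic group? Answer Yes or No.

|G| = 18. The element a has order 18 (its powers give 18 distinct elements), so ⟨a⟩ = G and G is cyclic.

Answer: Yes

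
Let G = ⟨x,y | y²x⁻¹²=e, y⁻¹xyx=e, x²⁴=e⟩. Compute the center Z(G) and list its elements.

An element z ∈ Z(G) iff z commutes with every generator.
For example x¹² is central: (x¹²)·x = x¹³ = x·(x¹²); (x¹²)·y = y⁻¹ = y·(x¹²).
Whereas x ∉ Z(G) since x·y = xy ≠ x¹¹y⁻¹ = y·x.
Checking each of the 48 elements this way gives Z(G) = {e, x¹²}, of order 2.

Answer: {e, x¹²}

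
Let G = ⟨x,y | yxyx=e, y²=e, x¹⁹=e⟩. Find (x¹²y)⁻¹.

The order of (x¹²y) is 2 (smallest k with (x¹²y)ᵏ = e), so (x¹²y)⁻¹ = (x¹²y)¹ = x¹²y.
Check: (x¹²y) · (x¹²y) → (x¹²y) · x¹² = y;   y · y = e, giving e as required.

Answer: x¹²y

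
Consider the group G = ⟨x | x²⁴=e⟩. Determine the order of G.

G is generated by a single element, so G is cyclic. The relator gives x²⁴ = e and no smaller power is forced to be e, so the 24 powers {e, x, x², x³, x⁴, x⁵, x⁶, x⁷, x⁸, x⁹, x²², x²³, x²¹, x²⁰, x¹², x¹³, x¹¹, x¹⁰, x¹⁴, x¹⁵, x¹⁶, x¹⁷, x¹⁸, x¹⁹} are distinct. Hence |G| = 24.

Answer: 24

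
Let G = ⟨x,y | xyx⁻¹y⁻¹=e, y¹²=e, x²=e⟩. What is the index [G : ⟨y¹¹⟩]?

First find ord(y¹¹) by computing successive powers:
  (y¹¹)¹ = y¹¹, (y¹¹)² = y¹⁰, (y¹¹)³ = y⁹, (y¹¹)⁴ = y⁸, (y¹¹)⁵ = y⁷, (y¹¹)⁶ = y⁶, (y¹¹)⁷ = y⁵, (y¹¹)⁸ = y⁴, (y¹¹)⁹ = y³, (y¹¹)¹⁰ = y², (y¹¹)¹¹ = y, (y¹¹)¹² = e.
So |⟨y¹¹⟩| = ord(y¹¹) = 12. With |G| = 24, by Lagrange [G : ⟨y¹¹⟩] = 24/12 = 2.

Answer: 2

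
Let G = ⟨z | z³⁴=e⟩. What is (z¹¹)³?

Compute successive powers of (z¹¹), reducing at each step:
  (z¹¹)²: (z¹¹) · z¹¹ = z²²
  (z¹¹)³: (z²²) · z¹¹ = z³³

Answer: z³³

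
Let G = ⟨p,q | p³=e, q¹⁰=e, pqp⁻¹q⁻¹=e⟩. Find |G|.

Enumerate words in the generators, reducing via the relations: the distinct elements are
  {e, p, q, pq, p², q², q³, q⁴, q⁵, q⁶, q⁷, q⁸, q⁹, pq², pq³, pq⁴, pq⁵, pq⁶, pq⁷, pq⁸, pq⁹, p²q, p²q², p²q³, p²q⁴, p²q⁵, p²q⁶, p²q⁷, p²q⁸, p²q⁹}.
No further products give new elements, so |G| = 30.

Answer: 30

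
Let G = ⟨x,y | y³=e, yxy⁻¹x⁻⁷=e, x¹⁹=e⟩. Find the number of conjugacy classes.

The conjugacy classes (representative and size) are:
  [e] (size 1), [x¹¹] (size 3), [x¹⁴] (size 3), [x⁶] (size 3), [x¹⁷] (size 3), [x¹²] (size 3), [x¹⁰] (size 3), [x²y] (size 19), [x¹⁸y²] (size 19).
Class equation: 1 + 3 + 3 + 3 + 3 + 3 + 3 + 19 + 19 = 57 = |G|. So G has 9 conjugacy classes.

Answer: 9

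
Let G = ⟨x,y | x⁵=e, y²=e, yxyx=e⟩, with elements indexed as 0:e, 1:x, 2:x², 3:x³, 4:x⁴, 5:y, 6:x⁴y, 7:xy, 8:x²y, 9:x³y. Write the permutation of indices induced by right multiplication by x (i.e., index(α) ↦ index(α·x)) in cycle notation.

(0 1 2 3 4)(5 6 9 8 7)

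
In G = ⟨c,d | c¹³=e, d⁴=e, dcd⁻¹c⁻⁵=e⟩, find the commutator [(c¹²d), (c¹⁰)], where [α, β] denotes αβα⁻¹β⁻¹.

[(c¹²d), (c¹⁰)] = (c¹²d)·(c¹⁰)·(c¹²d)⁻¹·(c¹⁰)⁻¹.
  (c¹²d) · (c¹⁰) = c¹⁰d
  (c¹⁰d) · (c⁸d³) = c¹¹
  (c¹¹) · (c³) = c

Answer: c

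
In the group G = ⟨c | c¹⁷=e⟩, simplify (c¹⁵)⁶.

Compute successive powers of (c¹⁵), reducing at each step:
  (c¹⁵)²: (c¹⁵) · c¹⁵ = c¹³
  (c¹⁵)³: (c¹³) · c¹⁵ = c¹¹
  (c¹⁵)⁴: (c¹¹) · c¹⁵ = c⁹
  (c¹⁵)⁵: (c⁹) · c¹⁵ = c⁷
  (c¹⁵)⁶: (c⁷) · c¹⁵ = c⁵

Answer: c⁵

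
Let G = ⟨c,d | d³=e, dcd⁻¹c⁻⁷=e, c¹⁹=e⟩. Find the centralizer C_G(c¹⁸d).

⟨c¹⁸d⟩ ⊆ C_G(c¹⁸d) since powers of c¹⁸d commute with c¹⁸d; so |C_G(c¹⁸d)| ≥ |⟨c¹⁸d⟩| = 3.
By orbit–stabilizer, |C_G(c¹⁸d)| = |G| / |conj. class of c¹⁸d| = 57 / 19 = 3.
The 3 elements commuting with c¹⁸d are {e, c¹¹d², c¹⁸d}.

Answer: {e, c¹¹d², c¹⁸d}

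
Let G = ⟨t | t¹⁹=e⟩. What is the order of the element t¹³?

Compute successive powers until reaching e:
  (t¹³)¹ = t¹³, (t¹³)² = t⁷, (t¹³)³ = t, (t¹³)⁴ = t¹⁴, (t¹³)⁵ = t⁸, (t¹³)⁶ = t², (t¹³)⁷ = t¹⁵, (t¹³)⁸ = t⁹, (t¹³)⁹ = t³, (t¹³)¹⁰ = t¹⁶, (t¹³)¹¹ = t¹⁰, (t¹³)¹² = t⁴, (t¹³)¹³ = t¹⁷, (t¹³)¹⁴ = t¹¹, (t¹³)¹⁵ = t⁵, (t¹³)¹⁶ = t¹⁸, (t¹³)¹⁷ = t¹², (t¹³)¹⁸ = t⁶, (t¹³)¹⁹ = e.
The smallest positive k with (t¹³)ᵏ = e is 19.

Answer: 19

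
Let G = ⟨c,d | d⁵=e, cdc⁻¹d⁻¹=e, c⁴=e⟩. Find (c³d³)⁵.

Compute successive powers of (c³d³), reducing at each step:
  (c³d³)²: (c³d³) · c³ = c²d³;   (c²d³) · d³ = c²d
  (c³d³)³: (c²d) · c³ = cd;   (cd) · d³ = cd⁴
  (c³d³)⁴: (cd⁴) · c³ = d⁴;   (d⁴) · d³ = d²
  (c³d³)⁵: (d²) · c³ = c³d²;   (c³d²) · d³ = c³

Answer: c³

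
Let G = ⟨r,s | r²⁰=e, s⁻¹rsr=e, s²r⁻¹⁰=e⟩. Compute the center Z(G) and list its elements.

An element z ∈ Z(G) iff z commutes with every generator.
For example r¹⁰ is central: (r¹⁰)·r = r¹¹ = r·(r¹⁰); (r¹⁰)·s = s⁻¹ = s·(r¹⁰).
Whereas r ∉ Z(G) since r·s = rs ≠ r⁹s⁻¹ = s·r.
Checking each of the 40 elements this way gives Z(G) = {e, r¹⁰}, of order 2.

Answer: {e, r¹⁰}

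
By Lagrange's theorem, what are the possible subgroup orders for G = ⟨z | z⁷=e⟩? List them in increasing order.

|G| = 7 = 7. By Lagrange's theorem the order of any subgroup divides 7; the divisors of 7 are 1, 7.

Answer: 1, 7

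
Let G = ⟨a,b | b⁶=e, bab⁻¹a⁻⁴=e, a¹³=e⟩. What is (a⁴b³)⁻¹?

The order of (a⁴b³) is 2 (smallest k with (a⁴b³)ᵏ = e), so (a⁴b³)⁻¹ = (a⁴b³)¹ = a⁴b³.
Check: (a⁴b³) · (a⁴b³) → (a⁴b³) · a⁴ = b³;   (b³) · b³ = e, giving e as required.

Answer: a⁴b³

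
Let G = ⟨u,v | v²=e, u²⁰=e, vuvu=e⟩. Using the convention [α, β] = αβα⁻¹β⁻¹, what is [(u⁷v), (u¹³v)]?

[(u⁷v), (u¹³v)] = (u⁷v)·(u¹³v)·(u⁷v)⁻¹·(u¹³v)⁻¹.
  (u⁷v) · (u¹³v) = u¹⁴
  (u¹⁴) · (u⁷v) = uv
  (uv) · (u¹³v) = u⁸

Answer: u⁸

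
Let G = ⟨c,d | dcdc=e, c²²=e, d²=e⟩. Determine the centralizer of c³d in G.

⟨c³d⟩ ⊆ C_G(c³d) since powers of c³d commute with c³d; so |C_G(c³d)| ≥ |⟨c³d⟩| = 2.
By orbit–stabilizer, |C_G(c³d)| = |G| / |conj. class of c³d| = 44 / 11 = 4.
The 4 elements commuting with c³d are {e, c¹¹, c³d, c¹⁴d}.

Answer: {e, c¹¹, c³d, c¹⁴d}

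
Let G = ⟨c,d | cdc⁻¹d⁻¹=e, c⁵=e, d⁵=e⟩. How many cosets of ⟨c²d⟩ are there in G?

First find ord(c²d) by computing successive powers:
  (c²d)¹ = c²d, (c²d)² = c⁴d², (c²d)³ = cd³, (c²d)⁴ = c³d⁴, (c²d)⁵ = e.
So |⟨c²d⟩| = ord(c²d) = 5. With |G| = 25, by Lagrange [G : ⟨c²d⟩] = 25/5 = 5.

Answer: 5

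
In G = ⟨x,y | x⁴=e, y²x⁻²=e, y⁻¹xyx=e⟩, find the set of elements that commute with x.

⟨x⟩ ⊆ C_G(x) since powers of x commute with x; so |C_G(x)| ≥ |⟨x⟩| = 4.
By orbit–stabilizer, |C_G(x)| = |G| / |conj. class of x| = 8 / 2 = 4.
The 4 elements commuting with x are {e, x, x², x³}.

Answer: {e, x, x², x³}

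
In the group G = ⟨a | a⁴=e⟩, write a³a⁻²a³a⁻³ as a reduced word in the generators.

Multiply left to right, reducing at each step:
  (a³) · a⁻² = a
  a · a³ = e
  e · a⁻³ = a

Answer: a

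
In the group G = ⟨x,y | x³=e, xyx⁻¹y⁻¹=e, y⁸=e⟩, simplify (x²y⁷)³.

Compute successive powers of (x²y⁷), reducing at each step:
  (x²y⁷)²: (x²y⁷) · x² = xy⁷;   (xy⁷) · y⁷ = xy⁶
  (x²y⁷)³: (xy⁶) · x² = y⁶;   (y⁶) · y⁷ = y⁵

Answer: y⁵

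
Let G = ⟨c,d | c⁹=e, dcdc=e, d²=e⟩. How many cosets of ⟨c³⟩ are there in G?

First find ord(c³) by computing successive powers:
  (c³)¹ = c³, (c³)² = c⁶, (c³)³ = e.
So |⟨c³⟩| = ord(c³) = 3. With |G| = 18, by Lagrange [G : ⟨c³⟩] = 18/3 = 6.

Answer: 6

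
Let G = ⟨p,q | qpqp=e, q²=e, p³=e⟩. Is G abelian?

p·q = pq but q·p = p²q, so p·q ≠ q·p and G is not abelian.

Answer: No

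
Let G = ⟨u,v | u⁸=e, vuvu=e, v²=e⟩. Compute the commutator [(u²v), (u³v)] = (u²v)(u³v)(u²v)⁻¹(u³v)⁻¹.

[(u²v), (u³v)] = (u²v)·(u³v)·(u²v)⁻¹·(u³v)⁻¹.
  (u²v) · (u³v) = u⁷
  (u⁷) · (u²v) = uv
  (uv) · (u³v) = u⁶

Answer: u⁶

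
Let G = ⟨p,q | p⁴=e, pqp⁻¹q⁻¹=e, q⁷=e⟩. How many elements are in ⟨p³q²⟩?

|⟨p³q²⟩| equals the order of p³q². Compute successive powers until reaching e:
  (p³q²)¹ = p³q², (p³q²)² = p²q⁴, (p³q²)³ = pq⁶, (p³q²)⁴ = q, (p³q²)⁵ = p³q³, (p³q²)⁶ = p²q⁵, (p³q²)⁷ = p, (p³q²)⁸ = q², (p³q²)⁹ = p³q⁴, (p³q²)¹⁰ = p²q⁶, (p³q²)¹¹ = pq, (p³q²)¹² = q³, (p³q²)¹³ = p³q⁵, (p³q²)¹⁴ = p², (p³q²)¹⁵ = pq², (p³q²)¹⁶ = q⁴, (p³q²)¹⁷ = p³q⁶, (p³q²)¹⁸ = p²q, (p³q²)¹⁹ = pq³, (p³q²)²⁰ = q⁵, (p³q²)²¹ = p³, (p³q²)²² = p²q², (p³q²)²³ = pq⁴, (p³q²)²⁴ = q⁶, (p³q²)²⁵ = p³q, (p³q²)²⁶ = p²q³, (p³q²)²⁷ = pq⁵, (p³q²)²⁸ = e.
The smallest positive k with (p³q²)ᵏ = e is 28, so |⟨p³q²⟩| = 28.

Answer: 28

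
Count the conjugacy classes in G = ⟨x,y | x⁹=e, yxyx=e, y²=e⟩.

The conjugacy classes (representative and size) are:
  [e] (size 1), [x⁸] (size 2), [x⁷] (size 2), [x⁶] (size 2), [x⁵] (size 2), [x⁴y] (size 9).
Class equation: 1 + 2 + 2 + 2 + 2 + 9 = 18 = |G|. So G has 6 conjugacy classes.

Answer: 6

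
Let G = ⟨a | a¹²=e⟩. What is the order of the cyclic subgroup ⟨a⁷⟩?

|⟨a⁷⟩| equals the order of a⁷. Compute successive powers until reaching e:
  (a⁷)¹ = a⁷, (a⁷)² = a², (a⁷)³ = a⁹, (a⁷)⁴ = a⁴, (a⁷)⁵ = a¹¹, (a⁷)⁶ = a⁶, (a⁷)⁷ = a, (a⁷)⁸ = a⁸, (a⁷)⁹ = a³, (a⁷)¹⁰ = a¹⁰, (a⁷)¹¹ = a⁵, (a⁷)¹² = e.
The smallest positive k with (a⁷)ᵏ = e is 12, so |⟨a⁷⟩| = 12.

Answer: 12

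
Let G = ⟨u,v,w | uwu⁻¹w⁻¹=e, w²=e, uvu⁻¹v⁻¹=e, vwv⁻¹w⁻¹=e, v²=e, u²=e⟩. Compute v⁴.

Compute successive powers of v, reducing at each step:
  v²: v · v = e
  v³: e · v = v
  v⁴: v · v = e

Answer: e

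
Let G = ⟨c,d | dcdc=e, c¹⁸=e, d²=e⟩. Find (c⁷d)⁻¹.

The order of (c⁷d) is 2 (smallest k with (c⁷d)ᵏ = e), so (c⁷d)⁻¹ = (c⁷d)¹ = c⁷d.
Check: (c⁷d) · (c⁷d) → (c⁷d) · c⁷ = d;   d · d = e, giving e as required.

Answer: c⁷d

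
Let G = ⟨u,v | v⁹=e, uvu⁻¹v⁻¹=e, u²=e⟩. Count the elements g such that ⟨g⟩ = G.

G is cyclic of order 18. An element generates G iff its order is 18, and a cyclic group of order 18 has exactly φ(18) = 6 such elements.

Answer: 6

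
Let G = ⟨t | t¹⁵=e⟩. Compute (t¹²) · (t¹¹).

Compute (t¹²) · (t¹¹) by multiplying left to right and reducing via the relations at each step:
  (t¹²) · t¹¹ = t⁸

Answer: t⁸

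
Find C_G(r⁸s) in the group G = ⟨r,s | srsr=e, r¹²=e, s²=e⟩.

⟨r⁸s⟩ ⊆ C_G(r⁸s) since powers of r⁸s commute with r⁸s; so |C_G(r⁸s)| ≥ |⟨r⁸s⟩| = 2.
By orbit–stabilizer, |C_G(r⁸s)| = |G| / |conj. class of r⁸s| = 24 / 6 = 4.
The 4 elements commuting with r⁸s are {e, r⁶, r²s, r⁸s}.

Answer: {e, r⁶, r²s, r⁸s}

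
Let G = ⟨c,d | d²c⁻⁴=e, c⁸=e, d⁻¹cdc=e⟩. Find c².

Compute successive powers of c, reducing at each step:
  c²: c · c = c²

Answer: c²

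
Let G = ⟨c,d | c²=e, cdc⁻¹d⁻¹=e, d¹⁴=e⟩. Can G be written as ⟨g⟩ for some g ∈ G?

|G| = 28, but the maximum element order in G is 14 < 28. No single element generates all of G, so G is not cyclic.

Answer: No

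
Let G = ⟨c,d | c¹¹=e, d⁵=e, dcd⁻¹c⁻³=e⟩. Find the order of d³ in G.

Compute successive powers until reaching e:
  (d³)¹ = d³, (d³)² = d, (d³)³ = d⁴, (d³)⁴ = d², (d³)⁵ = e.
The smallest positive k with (d³)ᵏ = e is 5.

Answer: 5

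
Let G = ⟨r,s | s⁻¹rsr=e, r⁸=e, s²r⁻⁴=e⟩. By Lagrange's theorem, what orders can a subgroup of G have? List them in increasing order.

|G| = 16 = 2⁴. By Lagrange's theorem the order of any subgroup divides 16; the divisors of 16 are 1, 2, 4, 8, 16.

Answer: 1, 2, 4, 8, 16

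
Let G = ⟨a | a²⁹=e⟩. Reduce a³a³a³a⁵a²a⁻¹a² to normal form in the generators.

Multiply left to right, reducing at each step:
  (a³) · a³ = a⁶
  (a⁶) · a³ = a⁹
  (a⁹) · a⁵ = a¹⁴
  (a¹⁴) · a² = a¹⁶
  (a¹⁶) · a⁻¹ = a¹⁵
  (a¹⁵) · a² = a¹⁷

Answer: a¹⁷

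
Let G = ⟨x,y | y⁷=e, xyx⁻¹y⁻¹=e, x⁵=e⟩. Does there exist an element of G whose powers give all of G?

|G| = 35. The element xy has order 35 (its powers give 35 distinct elements), so ⟨xy⟩ = G and G is cyclic.

Answer: Yes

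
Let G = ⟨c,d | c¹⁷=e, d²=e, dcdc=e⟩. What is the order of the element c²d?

Compute successive powers until reaching e:
  (c²d)¹ = c²d, (c²d)² = e.
The smallest positive k with (c²d)ᵏ = e is 2.

Answer: 2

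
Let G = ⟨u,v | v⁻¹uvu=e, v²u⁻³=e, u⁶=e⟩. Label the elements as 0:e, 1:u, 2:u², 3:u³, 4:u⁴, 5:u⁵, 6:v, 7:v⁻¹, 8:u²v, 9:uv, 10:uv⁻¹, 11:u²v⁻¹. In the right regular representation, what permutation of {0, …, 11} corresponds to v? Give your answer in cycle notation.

(0 6 3 7)(1 9 4 10)(2 8 5 11)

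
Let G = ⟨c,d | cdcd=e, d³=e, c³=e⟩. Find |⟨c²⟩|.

|⟨c²⟩| equals the order of c². Compute successive powers until reaching e:
  (c²)¹ = c², (c²)² = c, (c²)³ = e.
The smallest positive k with (c²)ᵏ = e is 3, so |⟨c²⟩| = 3.

Answer: 3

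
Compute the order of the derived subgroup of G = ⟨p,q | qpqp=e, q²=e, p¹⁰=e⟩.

G' = [G, G] is generated by all commutators. The generator-pair commutators are: [p, q] = p².
The subgroup they normally generate is {e, p², p⁴, p⁶, p⁸}, of order 5.
Check: |G/G'| = 20/5 = 4 is the order of the abelianisation.

Answer: 5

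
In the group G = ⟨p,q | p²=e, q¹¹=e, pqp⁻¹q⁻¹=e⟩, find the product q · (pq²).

Compute q · (pq²) by multiplying left to right and reducing via the relations at each step:
  q · p = pq
  (pq) · q² = pq³

Answer: pq³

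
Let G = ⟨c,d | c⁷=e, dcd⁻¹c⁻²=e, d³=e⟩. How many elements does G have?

Enumerate words in the generators, reducing via the relations: the distinct elements are
  {c, d, e, cd, c², c³, c⁴, c⁵, c⁶, d², cd², c²d, c³d, c⁴d, c⁵d, c⁶d, c²d², c³d², c⁴d², c⁵d², c⁶d²}.
No further products give new elements, so |G| = 21.

Answer: 21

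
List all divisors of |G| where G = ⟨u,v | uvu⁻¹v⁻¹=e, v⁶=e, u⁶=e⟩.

|G| = 36 = 2² · 3². By Lagrange's theorem the order of any subgroup divides 36; the divisors of 36 are 1, 2, 3, 4, 6, 9, 12, 18, 36.

Answer: 1, 2, 3, 4, 6, 9, 12, 18, 36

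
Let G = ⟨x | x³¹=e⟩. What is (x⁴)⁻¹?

The order of (x⁴) is 31 (smallest k with (x⁴)ᵏ = e), so (x⁴)⁻¹ = (x⁴)³⁰ = x²⁷.
Check: (x⁴) · (x²⁷) → (x⁴) · x²⁷ = e, giving e as required.

Answer: x²⁷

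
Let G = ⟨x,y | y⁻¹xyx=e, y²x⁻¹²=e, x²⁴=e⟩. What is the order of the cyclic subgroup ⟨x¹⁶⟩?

|⟨x¹⁶⟩| equals the order of x¹⁶. Compute successive powers until reaching e:
  (x¹⁶)¹ = x¹⁶, (x¹⁶)² = x⁸, (x¹⁶)³ = e.
The smallest positive k with (x¹⁶)ᵏ = e is 3, so |⟨x¹⁶⟩| = 3.

Answer: 3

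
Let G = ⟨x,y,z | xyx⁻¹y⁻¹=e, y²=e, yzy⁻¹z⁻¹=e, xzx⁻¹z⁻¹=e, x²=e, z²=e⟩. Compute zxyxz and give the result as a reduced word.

Multiply left to right, reducing at each step:
  z · x = xz
  (xz) · y = xyz
  (xyz) · x = yz
  (yz) · z = y

Answer: y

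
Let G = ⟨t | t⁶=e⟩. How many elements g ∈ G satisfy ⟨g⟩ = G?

G is cyclic of order 6. An element generates G iff its order is 6, and a cyclic group of order 6 has exactly φ(6) = 2 such elements.

Answer: 2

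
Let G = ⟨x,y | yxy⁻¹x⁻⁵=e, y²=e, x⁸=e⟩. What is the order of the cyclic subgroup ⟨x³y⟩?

|⟨x³y⟩| equals the order of x³y. Compute successive powers until reaching e:
  (x³y)¹ = x³y, (x³y)² = x², (x³y)³ = x⁵y, (x³y)⁴ = x⁴, (x³y)⁵ = x⁷y, (x³y)⁶ = x⁶, (x³y)⁷ = xy, (x³y)⁸ = e.
The smallest positive k with (x³y)ᵏ = e is 8, so |⟨x³y⟩| = 8.

Answer: 8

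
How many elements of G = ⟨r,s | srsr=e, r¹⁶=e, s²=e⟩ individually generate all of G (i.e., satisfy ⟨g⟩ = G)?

⟨g⟩ = G would require ord(g) = |G| = 32, but the maximum element order in G is 16 < 32. So G is not cyclic and no single element generates it: the count is 0.

Answer: 0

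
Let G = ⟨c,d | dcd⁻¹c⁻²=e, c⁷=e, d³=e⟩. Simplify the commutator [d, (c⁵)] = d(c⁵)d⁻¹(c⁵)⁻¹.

[d, (c⁵)] = d·(c⁵)·d⁻¹·(c⁵)⁻¹.
  d · (c⁵) = c³d
  (c³d) · (d²) = c³
  (c³) · (c²) = c⁵

Answer: c⁵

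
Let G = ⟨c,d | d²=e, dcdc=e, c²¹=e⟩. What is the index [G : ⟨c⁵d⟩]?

First find ord(c⁵d) by computing successive powers:
  (c⁵d)¹ = c⁵d, (c⁵d)² = e.
So |⟨c⁵d⟩| = ord(c⁵d) = 2. With |G| = 42, by Lagrange [G : ⟨c⁵d⟩] = 42/2 = 21.

Answer: 21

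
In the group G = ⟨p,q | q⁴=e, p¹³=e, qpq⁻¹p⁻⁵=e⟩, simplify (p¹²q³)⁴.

Compute successive powers of (p¹²q³), reducing at each step:
  (p¹²q³)²: (p¹²q³) · p¹² = p⁴q³;   (p⁴q³) · q³ = p⁴q²
  (p¹²q³)³: (p⁴q²) · p¹² = p⁵q²;   (p⁵q²) · q³ = p⁵q
  (p¹²q³)⁴: (p⁵q) · p¹² = q;   q · q³ = e

Answer: e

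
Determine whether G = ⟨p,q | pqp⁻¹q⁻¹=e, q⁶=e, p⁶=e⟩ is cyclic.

|G| = 36, but the maximum element order in G is 6 < 36. No single element generates all of G, so G is not cyclic.

Answer: No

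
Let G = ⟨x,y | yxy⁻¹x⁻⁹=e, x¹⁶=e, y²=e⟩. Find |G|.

Enumerate words in the generators, reducing via the relations: the distinct elements are
  {e, x, y, xy, x², x³, x⁴, x⁵, x⁶, x⁷, x⁸, x⁹, x²y, x³y, x¹², x¹³, x¹¹, x¹⁰, x¹⁴, x¹⁵, x⁴y, x⁵y, x⁶y, x⁷y, x⁸y, x⁹y, x¹²y, x¹³y, x¹¹y, x¹⁰y, x¹⁴y, x¹⁵y}.
No further products give new elements, so |G| = 32.

Answer: 32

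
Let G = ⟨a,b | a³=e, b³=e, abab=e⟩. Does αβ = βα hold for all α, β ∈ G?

a·b = ab but b·a = a²b², so a·b ≠ b·a and G is not abelian.

Answer: No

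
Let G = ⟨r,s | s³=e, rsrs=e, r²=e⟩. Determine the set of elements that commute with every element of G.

An element z ∈ Z(G) iff z commutes with every generator.
For example e is central: e·r = r = r·e; e·s = s = s·e.
Whereas r ∉ Z(G) since r·s = rs ≠ rs² = s·r.
Checking each of the 6 elements this way gives Z(G) = {e}, of order 1.

Answer: {e}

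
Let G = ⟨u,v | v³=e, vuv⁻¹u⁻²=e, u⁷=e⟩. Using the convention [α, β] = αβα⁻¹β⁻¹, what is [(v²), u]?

[(v²), u] = (v²)·u·(v²)⁻¹·u⁻¹.
  (v²) · u = u⁴v²
  (u⁴v²) · v = u⁴
  (u⁴) · (u⁶) = u³

Answer: u³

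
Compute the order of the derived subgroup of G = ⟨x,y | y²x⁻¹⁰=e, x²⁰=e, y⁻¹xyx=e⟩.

G' = [G, G] is generated by all commutators. The generator-pair commutators are: [x, y] = x².
The subgroup they normally generate is {e, x², x⁴, x⁶, x⁸, x¹⁰, x¹², x¹⁴, x¹⁶, x¹⁸}, of order 10.
Check: |G/G'| = 40/10 = 4 is the order of the abelianisation.

Answer: 10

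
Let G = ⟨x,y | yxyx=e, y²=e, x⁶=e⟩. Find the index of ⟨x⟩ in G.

First find ord(x) by computing successive powers:
  x¹ = x, x² = x², x³ = x³, x⁴ = x⁴, x⁵ = x⁵, x⁶ = e.
So |⟨x⟩| = ord(x) = 6. With |G| = 12, by Lagrange [G : ⟨x⟩] = 12/6 = 2.

Answer: 2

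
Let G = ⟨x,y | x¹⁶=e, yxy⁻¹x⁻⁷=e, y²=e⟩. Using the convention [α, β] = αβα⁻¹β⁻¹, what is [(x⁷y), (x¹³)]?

[(x⁷y), (x¹³)] = (x⁷y)·(x¹³)·(x⁷y)⁻¹·(x¹³)⁻¹.
  (x⁷y) · (x¹³) = x²y
  (x²y) · (x¹⁵y) = x¹¹
  (x¹¹) · (x³) = x¹⁴

Answer: x¹⁴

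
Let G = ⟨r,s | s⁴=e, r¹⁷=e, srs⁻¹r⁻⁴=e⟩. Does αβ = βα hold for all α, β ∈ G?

r·s = rs but s·r = r⁴s, so r·s ≠ s·r and G is not abelian.

Answer: No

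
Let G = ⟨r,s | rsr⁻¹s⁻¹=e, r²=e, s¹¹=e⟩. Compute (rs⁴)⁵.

Compute successive powers of (rs⁴), reducing at each step:
  (rs⁴)²: (rs⁴) · r = s⁴;   (s⁴) · s⁴ = s⁸
  (rs⁴)³: (s⁸) · r = rs⁸;   (rs⁸) · s⁴ = rs
  (rs⁴)⁴: (rs) · r = s;   s · s⁴ = s⁵
  (rs⁴)⁵: (s⁵) · r = rs⁵;   (rs⁵) · s⁴ = rs⁹

Answer: rs⁹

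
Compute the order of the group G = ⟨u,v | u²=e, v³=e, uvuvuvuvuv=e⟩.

Enumerate words in the generators, reducing via the relations: the distinct elements are
  {e, u, v, uv, vu, v², uvu, uv², vuv, v²u, uvuv, uv²u, vuvu, vuv², v²uv, uvuvu, uvuv², uv²uv, vuv²u, v²uvu, v²uv², uvuv²u, uv²uvu, uv²uv², vuvuv², vuv²uv, v²uvuv, v²uv²u, uvuv²uv, uv²uvuv, uv²uv²u, vuvuv²u, vuv²uvu, vuv²uv², v²uvuv², v²uv²uv, uvuv²uvu, uvuv²uv², uv²uvuv², vuvuv²uv, vuv²uvuv, v²uvuv²u, v²uv²uvu, uvuv²uvuv, uv²uvuv²u, vuvuv²uv², vuv²uvuv², v²uvuv²uv, v²uv²uvuv, uvuv²uvuv², uv²uvuv²uv, vuv²uvuv²u, v²uvuv²uvu, v²uvuv²uv², v²uv²uvuv², uvuv²uvuv²u, uv²uvuv²uvu, uv²uvuv²uv², vuv²uvuv²uv, uvuv²uvuv²uv}.
No further products give new elements, so |G| = 60.

Answer: 60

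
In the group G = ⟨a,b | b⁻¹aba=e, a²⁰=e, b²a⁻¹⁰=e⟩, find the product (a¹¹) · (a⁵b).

Compute (a¹¹) · (a⁵b) by multiplying left to right and reducing via the relations at each step:
  (a¹¹) · a⁵ = a¹⁶
  (a¹⁶) · b = a⁶b⁻¹

Answer: a⁶b⁻¹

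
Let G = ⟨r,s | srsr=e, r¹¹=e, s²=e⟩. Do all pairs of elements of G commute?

r·s = rs but s·r = r¹⁰s, so r·s ≠ s·r and G is not abelian.

Answer: No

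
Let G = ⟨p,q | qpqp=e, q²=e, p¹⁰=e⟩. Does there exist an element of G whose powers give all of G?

Every cyclic group is abelian. But p·q = pq while q·p = p⁹q, so p·q ≠ q·p and G is not abelian. Hence G is not cyclic.

Answer: No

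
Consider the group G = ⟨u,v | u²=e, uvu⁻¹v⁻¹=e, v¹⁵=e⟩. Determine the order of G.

Enumerate words in the generators, reducing via the relations: the distinct elements are
  {e, u, v, uv, v², v³, v⁴, v⁵, v⁶, v⁷, v⁸, v⁹, uv², uv³, uv⁴, uv⁵, uv⁶, uv⁷, uv⁸, uv⁹, v¹², v¹³, v¹¹, v¹⁰, v¹⁴, uv¹², uv¹³, uv¹¹, uv¹⁰, uv¹⁴}.
No further products give new elements, so |G| = 30.

Answer: 30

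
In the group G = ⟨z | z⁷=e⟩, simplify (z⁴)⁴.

Compute successive powers of (z⁴), reducing at each step:
  (z⁴)²: (z⁴) · z⁴ = z
  (z⁴)³: z · z⁴ = z⁵
  (z⁴)⁴: (z⁵) · z⁴ = z²

Answer: z²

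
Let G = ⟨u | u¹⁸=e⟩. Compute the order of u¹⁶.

Compute successive powers until reaching e:
  (u¹⁶)¹ = u¹⁶, (u¹⁶)² = u¹⁴, (u¹⁶)³ = u¹², (u¹⁶)⁴ = u¹⁰, (u¹⁶)⁵ = u⁸, (u¹⁶)⁶ = u⁶, (u¹⁶)⁷ = u⁴, (u¹⁶)⁸ = u², (u¹⁶)⁹ = e.
The smallest positive k with (u¹⁶)ᵏ = e is 9.

Answer: 9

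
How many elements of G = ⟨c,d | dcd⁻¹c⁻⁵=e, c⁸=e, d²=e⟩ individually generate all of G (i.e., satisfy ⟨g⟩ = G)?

⟨g⟩ = G would require ord(g) = |G| = 16, but the maximum element order in G is 8 < 16. So G is not cyclic and no single element generates it: the count is 0.

Answer: 0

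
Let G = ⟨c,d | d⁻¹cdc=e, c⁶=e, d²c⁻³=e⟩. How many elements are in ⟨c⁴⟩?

|⟨c⁴⟩| equals the order of c⁴. Compute successive powers until reaching e:
  (c⁴)¹ = c⁴, (c⁴)² = c², (c⁴)³ = e.
The smallest positive k with (c⁴)ᵏ = e is 3, so |⟨c⁴⟩| = 3.

Answer: 3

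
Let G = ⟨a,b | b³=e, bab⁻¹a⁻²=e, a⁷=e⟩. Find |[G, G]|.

G' = [G, G] is generated by all commutators. The generator-pair commutators are: [a, b] = a⁶.
The subgroup they normally generate is {e, a, a², a³, a⁴, a⁵, a⁶}, of order 7.
Check: |G/G'| = 21/7 = 3 is the order of the abelianisation.

Answer: 7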